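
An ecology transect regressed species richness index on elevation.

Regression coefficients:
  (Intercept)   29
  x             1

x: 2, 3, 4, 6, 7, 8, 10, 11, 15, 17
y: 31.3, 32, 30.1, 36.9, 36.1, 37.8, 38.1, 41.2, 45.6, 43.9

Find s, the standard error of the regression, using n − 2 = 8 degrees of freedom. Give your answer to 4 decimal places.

x=2: ŷ = 29 + 2 = 31; r = 31.3 − 31 = 0.3
x=3: ŷ = 29 + 3 = 32; r = 32 − 32 = 0
x=4: ŷ = 29 + 4 = 33; r = 30.1 − 33 = -2.9
x=6: ŷ = 29 + 6 = 35; r = 36.9 − 35 = 1.9
x=7: ŷ = 29 + 7 = 36; r = 36.1 − 36 = 0.1
x=8: ŷ = 29 + 8 = 37; r = 37.8 − 37 = 0.8
x=10: ŷ = 29 + 10 = 39; r = 38.1 − 39 = -0.9
x=11: ŷ = 29 + 11 = 40; r = 41.2 − 40 = 1.2
x=15: ŷ = 29 + 15 = 44; r = 45.6 − 44 = 1.6
x=17: ŷ = 29 + 17 = 46; r = 43.9 − 46 = -2.1
SSE = 0.09 + 0 + 8.41 + 3.61 + 0.01 + 0.64 + 0.81 + 1.44 + 2.56 + 4.41 = 21.98
s = √(21.98/8) = √2.7475 ≈ 1.6576

s = 1.6576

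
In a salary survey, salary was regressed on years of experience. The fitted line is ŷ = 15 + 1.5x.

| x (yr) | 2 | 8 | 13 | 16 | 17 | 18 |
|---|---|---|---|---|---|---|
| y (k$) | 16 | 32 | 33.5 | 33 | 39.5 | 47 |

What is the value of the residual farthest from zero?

e = -6

x=2: ŷ = 15 + 1.5·2 = 18; e = 16 − 18 = -2
x=8: ŷ = 15 + 1.5·8 = 27; e = 32 − 27 = 5
x=13: ŷ = 15 + 1.5·13 = 34.5; e = 33.5 − 34.5 = -1
x=16: ŷ = 15 + 1.5·16 = 39; e = 33 − 39 = -6
x=17: ŷ = 15 + 1.5·17 = 40.5; e = 39.5 − 40.5 = -1
x=18: ŷ = 15 + 1.5·18 = 42; e = 47 − 42 = 5
Largest |e| is 6 at x = 16, residual -6.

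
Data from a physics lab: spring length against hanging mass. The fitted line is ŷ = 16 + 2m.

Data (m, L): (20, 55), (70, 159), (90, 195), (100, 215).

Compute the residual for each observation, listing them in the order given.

-1, 3, -1, -1

m=20: ŷ = 16 + 2·20 = 56; r = 55 − 56 = -1
m=70: ŷ = 16 + 2·70 = 156; r = 159 − 156 = 3
m=90: ŷ = 16 + 2·90 = 196; r = 195 − 196 = -1
m=100: ŷ = 16 + 2·100 = 216; r = 215 − 216 = -1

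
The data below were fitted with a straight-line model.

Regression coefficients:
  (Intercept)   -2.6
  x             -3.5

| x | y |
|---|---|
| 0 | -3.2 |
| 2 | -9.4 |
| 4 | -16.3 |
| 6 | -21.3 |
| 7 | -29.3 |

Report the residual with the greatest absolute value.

x=0: ŷ = -2.6 − 3.5·0 = -2.6; r = -3.2 − (-2.6) = -0.6
x=2: ŷ = -2.6 − 3.5·2 = -9.6; r = -9.4 − (-9.6) = 0.2
x=4: ŷ = -2.6 − 3.5·4 = -16.6; r = -16.3 − (-16.6) = 0.3
x=6: ŷ = -2.6 − 3.5·6 = -23.6; r = -21.3 − (-23.6) = 2.3
x=7: ŷ = -2.6 − 3.5·7 = -27.1; r = -29.3 − (-27.1) = -2.2
Largest |r| is 2.3 at x = 6, residual 2.3.

r = 2.3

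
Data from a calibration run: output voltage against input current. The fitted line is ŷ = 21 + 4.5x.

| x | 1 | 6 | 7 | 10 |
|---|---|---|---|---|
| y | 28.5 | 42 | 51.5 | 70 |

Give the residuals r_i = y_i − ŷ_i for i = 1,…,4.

3, -6, -1, 4

x=1: ŷ = 21 + 4.5·1 = 25.5; r = 28.5 − 25.5 = 3
x=6: ŷ = 21 + 4.5·6 = 48; r = 42 − 48 = -6
x=7: ŷ = 21 + 4.5·7 = 52.5; r = 51.5 − 52.5 = -1
x=10: ŷ = 21 + 4.5·10 = 66; r = 70 − 66 = 4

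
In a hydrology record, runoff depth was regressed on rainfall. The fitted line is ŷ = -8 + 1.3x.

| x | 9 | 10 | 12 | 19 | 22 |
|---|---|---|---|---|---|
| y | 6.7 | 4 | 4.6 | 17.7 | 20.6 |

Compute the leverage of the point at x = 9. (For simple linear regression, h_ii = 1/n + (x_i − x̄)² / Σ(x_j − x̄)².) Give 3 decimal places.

x̄ = (9 + 10 + 12 + 19 + 22)/5 = 14.4
Σ(x − x̄)² = 29.16 + 19.36 + 5.76 + 21.16 + 57.76 = 133.2
h = 1/5 + (-5.4)²/133.2 = 0.2 + 0.218919 = 0.419

h = 0.419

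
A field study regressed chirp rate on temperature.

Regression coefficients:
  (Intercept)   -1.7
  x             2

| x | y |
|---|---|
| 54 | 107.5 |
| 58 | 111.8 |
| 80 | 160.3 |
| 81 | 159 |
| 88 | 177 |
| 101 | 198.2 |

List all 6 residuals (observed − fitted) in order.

1.2, -2.5, 2, -1.3, 2.7, -2.1

x=54: ŷ = -1.7 + 2·54 = 106.3; e = 107.5 − 106.3 = 1.2
x=58: ŷ = -1.7 + 2·58 = 114.3; e = 111.8 − 114.3 = -2.5
x=80: ŷ = -1.7 + 2·80 = 158.3; e = 160.3 − 158.3 = 2
x=81: ŷ = -1.7 + 2·81 = 160.3; e = 159 − 160.3 = -1.3
x=88: ŷ = -1.7 + 2·88 = 174.3; e = 177 − 174.3 = 2.7
x=101: ŷ = -1.7 + 2·101 = 200.3; e = 198.2 − 200.3 = -2.1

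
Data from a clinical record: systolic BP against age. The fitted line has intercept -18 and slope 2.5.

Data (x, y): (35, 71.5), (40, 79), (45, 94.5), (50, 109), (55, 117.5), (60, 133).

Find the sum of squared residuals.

x=35: ŷ = -18 + 2.5·35 = 69.5; r = 71.5 − 69.5 = 2
x=40: ŷ = -18 + 2.5·40 = 82; r = 79 − 82 = -3
x=45: ŷ = -18 + 2.5·45 = 94.5; r = 94.5 − 94.5 = 0
x=50: ŷ = -18 + 2.5·50 = 107; r = 109 − 107 = 2
x=55: ŷ = -18 + 2.5·55 = 119.5; r = 117.5 − 119.5 = -2
x=60: ŷ = -18 + 2.5·60 = 132; r = 133 − 132 = 1
SSE = 4 + 9 + 0 + 4 + 4 + 1 = 22

SSE = 22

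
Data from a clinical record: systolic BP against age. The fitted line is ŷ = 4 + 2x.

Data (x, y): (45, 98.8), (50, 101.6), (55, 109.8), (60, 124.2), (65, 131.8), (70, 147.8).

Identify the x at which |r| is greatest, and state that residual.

x=45: ŷ = 4 + 2·45 = 94; r = 98.8 − 94 = 4.8
x=50: ŷ = 4 + 2·50 = 104; r = 101.6 − 104 = -2.4
x=55: ŷ = 4 + 2·55 = 114; r = 109.8 − 114 = -4.2
x=60: ŷ = 4 + 2·60 = 124; r = 124.2 − 124 = 0.2
x=65: ŷ = 4 + 2·65 = 134; r = 131.8 − 134 = -2.2
x=70: ŷ = 4 + 2·70 = 144; r = 147.8 − 144 = 3.8
Largest |r| is 4.8 at x = 45, residual 4.8.

x = 45, r = 4.8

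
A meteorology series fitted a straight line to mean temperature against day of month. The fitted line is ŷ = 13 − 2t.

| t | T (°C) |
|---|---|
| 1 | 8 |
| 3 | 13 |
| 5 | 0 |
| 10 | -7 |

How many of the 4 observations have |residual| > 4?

t=1: ŷ = 13 − 2·1 = 11; e = 8 − 11 = -3
t=3: ŷ = 13 − 2·3 = 7; e = 13 − 7 = 6
t=5: ŷ = 13 − 2·5 = 3; e = 0 − 3 = -3
t=10: ŷ = 13 − 2·10 = -7; e = -7 − (-7) = 0
|e| > 4: t=3 (|e|=6) → 1

1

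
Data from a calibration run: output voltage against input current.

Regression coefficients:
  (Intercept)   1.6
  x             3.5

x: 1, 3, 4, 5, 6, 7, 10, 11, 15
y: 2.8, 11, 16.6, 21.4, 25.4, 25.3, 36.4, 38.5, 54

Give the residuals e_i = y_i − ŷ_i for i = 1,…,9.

-2.3, -1.1, 1, 2.3, 2.8, -0.8, -0.2, -1.6, -0.1

x=1: ŷ = 1.6 + 3.5·1 = 5.1; e = 2.8 − 5.1 = -2.3
x=3: ŷ = 1.6 + 3.5·3 = 12.1; e = 11 − 12.1 = -1.1
x=4: ŷ = 1.6 + 3.5·4 = 15.6; e = 16.6 − 15.6 = 1
x=5: ŷ = 1.6 + 3.5·5 = 19.1; e = 21.4 − 19.1 = 2.3
x=6: ŷ = 1.6 + 3.5·6 = 22.6; e = 25.4 − 22.6 = 2.8
x=7: ŷ = 1.6 + 3.5·7 = 26.1; e = 25.3 − 26.1 = -0.8
x=10: ŷ = 1.6 + 3.5·10 = 36.6; e = 36.4 − 36.6 = -0.2
x=11: ŷ = 1.6 + 3.5·11 = 40.1; e = 38.5 − 40.1 = -1.6
x=15: ŷ = 1.6 + 3.5·15 = 54.1; e = 54 − 54.1 = -0.1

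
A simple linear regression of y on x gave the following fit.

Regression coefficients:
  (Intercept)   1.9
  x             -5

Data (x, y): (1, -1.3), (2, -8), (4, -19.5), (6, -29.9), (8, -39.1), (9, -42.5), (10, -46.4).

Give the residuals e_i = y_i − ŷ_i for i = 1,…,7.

x=1: ŷ = 1.9 − 5·1 = -3.1; e = -1.3 − (-3.1) = 1.8
x=2: ŷ = 1.9 − 5·2 = -8.1; e = -8 − (-8.1) = 0.1
x=4: ŷ = 1.9 − 5·4 = -18.1; e = -19.5 − (-18.1) = -1.4
x=6: ŷ = 1.9 − 5·6 = -28.1; e = -29.9 − (-28.1) = -1.8
x=8: ŷ = 1.9 − 5·8 = -38.1; e = -39.1 − (-38.1) = -1
x=9: ŷ = 1.9 − 5·9 = -43.1; e = -42.5 − (-43.1) = 0.6
x=10: ŷ = 1.9 − 5·10 = -48.1; e = -46.4 − (-48.1) = 1.7

1.8, 0.1, -1.4, -1.8, -1, 0.6, 1.7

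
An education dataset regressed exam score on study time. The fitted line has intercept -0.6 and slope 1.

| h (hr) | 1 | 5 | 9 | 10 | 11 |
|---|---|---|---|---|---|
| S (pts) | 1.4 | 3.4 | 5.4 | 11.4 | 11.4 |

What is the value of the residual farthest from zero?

h=1: Ŝ = -0.6 + 1 = 0.4; e = 1.4 − 0.4 = 1
h=5: Ŝ = -0.6 + 5 = 4.4; e = 3.4 − 4.4 = -1
h=9: Ŝ = -0.6 + 9 = 8.4; e = 5.4 − 8.4 = -3
h=10: Ŝ = -0.6 + 10 = 9.4; e = 11.4 − 9.4 = 2
h=11: Ŝ = -0.6 + 11 = 10.4; e = 11.4 − 10.4 = 1
Largest |e| is 3 at h = 9, residual -3.

e = -3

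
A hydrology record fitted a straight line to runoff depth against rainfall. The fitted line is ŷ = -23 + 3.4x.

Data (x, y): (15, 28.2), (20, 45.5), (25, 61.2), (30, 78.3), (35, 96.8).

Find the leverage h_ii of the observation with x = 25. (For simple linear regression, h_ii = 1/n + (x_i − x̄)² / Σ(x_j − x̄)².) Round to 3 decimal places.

h = 0.200

x̄ = (15 + 20 + 25 + 30 + 35)/5 = 25
Σ(x − x̄)² = 100 + 25 + 0 + 25 + 100 = 250
h = 1/5 + (0)²/250 = 0.2 + 0 = 0.200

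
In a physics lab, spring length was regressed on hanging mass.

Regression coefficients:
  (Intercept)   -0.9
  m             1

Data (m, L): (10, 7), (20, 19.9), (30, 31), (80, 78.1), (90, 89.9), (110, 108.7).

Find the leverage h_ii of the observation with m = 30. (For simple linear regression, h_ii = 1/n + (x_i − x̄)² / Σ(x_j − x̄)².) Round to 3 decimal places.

h = 0.248

m̄ = (10 + 20 + 30 + 80 + 90 + 110)/6 = 56.6667
Σ(m − m̄)² = 2177.78 + 1344.44 + 711.111 + 544.444 + 1111.11 + 2844.44 = 8733.33
h = 1/6 + (-26.6667)²/8733.33 = 0.166667 + 0.0814249 = 0.248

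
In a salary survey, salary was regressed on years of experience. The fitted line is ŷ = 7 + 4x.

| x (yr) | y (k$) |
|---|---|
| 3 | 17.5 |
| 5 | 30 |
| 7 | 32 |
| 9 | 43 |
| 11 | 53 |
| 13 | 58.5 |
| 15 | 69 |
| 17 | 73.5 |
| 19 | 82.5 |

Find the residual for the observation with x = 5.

e = 3

ŷ = 7 + 4·5 = 27
e = 30 − 27 = 3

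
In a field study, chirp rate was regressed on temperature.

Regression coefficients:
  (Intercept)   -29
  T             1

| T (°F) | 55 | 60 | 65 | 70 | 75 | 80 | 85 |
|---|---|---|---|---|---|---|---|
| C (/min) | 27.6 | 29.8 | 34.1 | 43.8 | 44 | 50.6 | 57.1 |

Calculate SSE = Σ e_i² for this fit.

T=55: ŷ = -29 + 55 = 26; e = 27.6 − 26 = 1.6
T=60: ŷ = -29 + 60 = 31; e = 29.8 − 31 = -1.2
T=65: ŷ = -29 + 65 = 36; e = 34.1 − 36 = -1.9
T=70: ŷ = -29 + 70 = 41; e = 43.8 − 41 = 2.8
T=75: ŷ = -29 + 75 = 46; e = 44 − 46 = -2
T=80: ŷ = -29 + 80 = 51; e = 50.6 − 51 = -0.4
T=85: ŷ = -29 + 85 = 56; e = 57.1 − 56 = 1.1
SSE = 2.56 + 1.44 + 3.61 + 7.84 + 4 + 0.16 + 1.21 = 20.82

SSE = 20.82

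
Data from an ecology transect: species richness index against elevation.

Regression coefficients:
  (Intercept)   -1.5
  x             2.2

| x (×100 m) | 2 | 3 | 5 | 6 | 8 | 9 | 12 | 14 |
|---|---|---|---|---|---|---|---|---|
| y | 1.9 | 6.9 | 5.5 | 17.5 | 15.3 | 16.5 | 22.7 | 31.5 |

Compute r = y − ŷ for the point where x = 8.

ŷ = -1.5 + 2.2·8 = 16.1
r = 15.3 − 16.1 = -0.8

r = -0.8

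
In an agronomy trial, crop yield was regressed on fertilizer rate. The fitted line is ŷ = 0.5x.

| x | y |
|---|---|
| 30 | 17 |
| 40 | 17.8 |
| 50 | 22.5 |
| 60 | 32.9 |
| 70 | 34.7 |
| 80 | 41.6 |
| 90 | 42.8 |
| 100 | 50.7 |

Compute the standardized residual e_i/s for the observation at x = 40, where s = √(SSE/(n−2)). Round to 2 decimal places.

x=30: ŷ = 0.5·30 = 15; e = 17 − 15 = 2
x=40: ŷ = 0.5·40 = 20; e = 17.8 − 20 = -2.2
x=50: ŷ = 0.5·50 = 25; e = 22.5 − 25 = -2.5
x=60: ŷ = 0.5·60 = 30; e = 32.9 − 30 = 2.9
x=70: ŷ = 0.5·70 = 35; e = 34.7 − 35 = -0.3
x=80: ŷ = 0.5·80 = 40; e = 41.6 − 40 = 1.6
x=90: ŷ = 0.5·90 = 45; e = 42.8 − 45 = -2.2
x=100: ŷ = 0.5·100 = 50; e = 50.7 − 50 = 0.7
SSE = 4 + 4.84 + 6.25 + 8.41 + 0.09 + 2.56 + 4.84 + 0.49 = 31.48
s = √(31.48/6) = 2.29056
e/s = -2.2 / 2.29056 = -0.96

-0.96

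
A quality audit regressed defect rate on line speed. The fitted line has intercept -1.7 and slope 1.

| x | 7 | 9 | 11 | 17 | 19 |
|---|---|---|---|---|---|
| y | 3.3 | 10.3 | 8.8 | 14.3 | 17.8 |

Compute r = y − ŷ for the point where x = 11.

r = -0.5

ŷ = -1.7 + 11 = 9.3
r = 8.8 − 9.3 = -0.5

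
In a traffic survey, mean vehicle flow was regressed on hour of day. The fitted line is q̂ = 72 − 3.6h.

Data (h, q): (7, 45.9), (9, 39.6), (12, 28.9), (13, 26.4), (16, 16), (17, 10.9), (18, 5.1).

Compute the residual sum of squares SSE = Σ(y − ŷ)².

SSE = 9.24

h=7: q̂ = 72 − 3.6·7 = 46.8; r = 45.9 − 46.8 = -0.9
h=9: q̂ = 72 − 3.6·9 = 39.6; r = 39.6 − 39.6 = 0
h=12: q̂ = 72 − 3.6·12 = 28.8; r = 28.9 − 28.8 = 0.1
h=13: q̂ = 72 − 3.6·13 = 25.2; r = 26.4 − 25.2 = 1.2
h=16: q̂ = 72 − 3.6·16 = 14.4; r = 16 − 14.4 = 1.6
h=17: q̂ = 72 − 3.6·17 = 10.8; r = 10.9 − 10.8 = 0.1
h=18: q̂ = 72 − 3.6·18 = 7.2; r = 5.1 − 7.2 = -2.1
SSE = 0.81 + 0 + 0.01 + 1.44 + 2.56 + 0.01 + 4.41 = 9.24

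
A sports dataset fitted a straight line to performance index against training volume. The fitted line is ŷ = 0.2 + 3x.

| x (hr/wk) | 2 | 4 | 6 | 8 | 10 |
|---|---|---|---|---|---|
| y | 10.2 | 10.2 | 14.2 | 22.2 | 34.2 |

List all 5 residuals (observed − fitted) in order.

x=2: ŷ = 0.2 + 3·2 = 6.2; r = 10.2 − 6.2 = 4
x=4: ŷ = 0.2 + 3·4 = 12.2; r = 10.2 − 12.2 = -2
x=6: ŷ = 0.2 + 3·6 = 18.2; r = 14.2 − 18.2 = -4
x=8: ŷ = 0.2 + 3·8 = 24.2; r = 22.2 − 24.2 = -2
x=10: ŷ = 0.2 + 3·10 = 30.2; r = 34.2 − 30.2 = 4

4, -2, -4, -2, 4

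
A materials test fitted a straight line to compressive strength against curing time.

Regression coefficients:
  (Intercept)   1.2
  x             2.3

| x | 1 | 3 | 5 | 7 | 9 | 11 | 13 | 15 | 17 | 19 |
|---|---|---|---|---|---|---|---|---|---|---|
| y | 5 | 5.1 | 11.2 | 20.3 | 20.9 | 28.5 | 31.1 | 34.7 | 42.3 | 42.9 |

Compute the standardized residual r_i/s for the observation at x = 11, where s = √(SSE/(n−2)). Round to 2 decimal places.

x=1: ŷ = 1.2 + 2.3·1 = 3.5; r = 5 − 3.5 = 1.5
x=3: ŷ = 1.2 + 2.3·3 = 8.1; r = 5.1 − 8.1 = -3
x=5: ŷ = 1.2 + 2.3·5 = 12.7; r = 11.2 − 12.7 = -1.5
x=7: ŷ = 1.2 + 2.3·7 = 17.3; r = 20.3 − 17.3 = 3
x=9: ŷ = 1.2 + 2.3·9 = 21.9; r = 20.9 − 21.9 = -1
x=11: ŷ = 1.2 + 2.3·11 = 26.5; r = 28.5 − 26.5 = 2
x=13: ŷ = 1.2 + 2.3·13 = 31.1; r = 31.1 − 31.1 = 0
x=15: ŷ = 1.2 + 2.3·15 = 35.7; r = 34.7 − 35.7 = -1
x=17: ŷ = 1.2 + 2.3·17 = 40.3; r = 42.3 − 40.3 = 2
x=19: ŷ = 1.2 + 2.3·19 = 44.9; r = 42.9 − 44.9 = -2
SSE = 2.25 + 9 + 2.25 + 9 + 1 + 4 + 0 + 1 + 4 + 4 = 36.5
s = √(36.5/8) = 2.136
r/s = 2 / 2.136 = 0.94

0.94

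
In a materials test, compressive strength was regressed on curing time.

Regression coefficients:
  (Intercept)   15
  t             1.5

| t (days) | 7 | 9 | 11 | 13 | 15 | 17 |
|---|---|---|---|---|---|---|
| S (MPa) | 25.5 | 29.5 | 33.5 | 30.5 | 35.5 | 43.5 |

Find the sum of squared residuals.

t=7: Ŝ = 15 + 1.5·7 = 25.5; e = 25.5 − 25.5 = 0
t=9: Ŝ = 15 + 1.5·9 = 28.5; e = 29.5 − 28.5 = 1
t=11: Ŝ = 15 + 1.5·11 = 31.5; e = 33.5 − 31.5 = 2
t=13: Ŝ = 15 + 1.5·13 = 34.5; e = 30.5 − 34.5 = -4
t=15: Ŝ = 15 + 1.5·15 = 37.5; e = 35.5 − 37.5 = -2
t=17: Ŝ = 15 + 1.5·17 = 40.5; e = 43.5 − 40.5 = 3
SSE = 0 + 1 + 4 + 16 + 4 + 9 = 34

SSE = 34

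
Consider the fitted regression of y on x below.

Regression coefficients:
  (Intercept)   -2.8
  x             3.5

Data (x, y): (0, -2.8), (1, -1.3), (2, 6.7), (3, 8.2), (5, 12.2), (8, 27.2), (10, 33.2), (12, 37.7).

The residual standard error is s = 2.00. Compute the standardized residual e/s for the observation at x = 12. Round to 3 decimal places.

-0.750

ŷ = -2.8 + 3.5·12 = 39.2
e = 37.7 − 39.2 = -1.5
e/s = -1.5 / 2.00 = -0.750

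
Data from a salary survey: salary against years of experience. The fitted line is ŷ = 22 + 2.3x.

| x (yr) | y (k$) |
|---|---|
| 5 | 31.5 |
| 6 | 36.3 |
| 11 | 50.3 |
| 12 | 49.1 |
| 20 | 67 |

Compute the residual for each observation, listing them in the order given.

x=5: ŷ = 22 + 2.3·5 = 33.5; r = 31.5 − 33.5 = -2
x=6: ŷ = 22 + 2.3·6 = 35.8; r = 36.3 − 35.8 = 0.5
x=11: ŷ = 22 + 2.3·11 = 47.3; r = 50.3 − 47.3 = 3
x=12: ŷ = 22 + 2.3·12 = 49.6; r = 49.1 − 49.6 = -0.5
x=20: ŷ = 22 + 2.3·20 = 68; r = 67 − 68 = -1

-2, 0.5, 3, -0.5, -1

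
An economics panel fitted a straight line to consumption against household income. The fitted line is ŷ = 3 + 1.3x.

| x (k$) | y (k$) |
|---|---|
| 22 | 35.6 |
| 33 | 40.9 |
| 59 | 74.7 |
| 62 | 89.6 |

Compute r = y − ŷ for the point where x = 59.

ŷ = 3 + 1.3·59 = 79.7
r = 74.7 − 79.7 = -5

r = -5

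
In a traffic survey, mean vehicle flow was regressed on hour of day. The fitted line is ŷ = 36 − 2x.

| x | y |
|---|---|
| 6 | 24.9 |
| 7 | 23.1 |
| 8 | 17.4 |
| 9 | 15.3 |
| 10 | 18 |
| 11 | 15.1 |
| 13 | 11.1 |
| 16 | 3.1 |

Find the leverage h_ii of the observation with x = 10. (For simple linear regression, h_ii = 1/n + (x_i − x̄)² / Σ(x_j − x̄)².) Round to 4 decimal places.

x̄ = (6 + 7 + 8 + 9 + 10 + 11 + 13 + 16)/8 = 10
Σ(x − x̄)² = 16 + 9 + 4 + 1 + 0 + 1 + 9 + 36 = 76
h = 1/8 + (0)²/76 = 0.125 + 0 = 0.1250

h = 0.1250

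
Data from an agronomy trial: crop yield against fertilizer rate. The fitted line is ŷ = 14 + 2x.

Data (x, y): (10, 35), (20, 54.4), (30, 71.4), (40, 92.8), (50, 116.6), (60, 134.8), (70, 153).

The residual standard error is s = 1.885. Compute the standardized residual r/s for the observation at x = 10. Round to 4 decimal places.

ŷ = 14 + 2·10 = 34
r = 35 − 34 = 1
r/s = 1 / 1.885 = 0.5305

0.5305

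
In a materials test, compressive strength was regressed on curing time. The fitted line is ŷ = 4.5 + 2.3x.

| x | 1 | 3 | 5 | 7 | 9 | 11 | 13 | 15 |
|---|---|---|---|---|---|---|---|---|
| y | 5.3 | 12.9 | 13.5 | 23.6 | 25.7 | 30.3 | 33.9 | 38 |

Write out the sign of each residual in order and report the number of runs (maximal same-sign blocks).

x=1: ŷ = 4.5 + 2.3·1 = 6.8; e = 5.3 − 6.8 = -1.5
x=3: ŷ = 4.5 + 2.3·3 = 11.4; e = 12.9 − 11.4 = 1.5
x=5: ŷ = 4.5 + 2.3·5 = 16; e = 13.5 − 16 = -2.5
x=7: ŷ = 4.5 + 2.3·7 = 20.6; e = 23.6 − 20.6 = 3
x=9: ŷ = 4.5 + 2.3·9 = 25.2; e = 25.7 − 25.2 = 0.5
x=11: ŷ = 4.5 + 2.3·11 = 29.8; e = 30.3 − 29.8 = 0.5
x=13: ŷ = 4.5 + 2.3·13 = 34.4; e = 33.9 − 34.4 = -0.5
x=15: ŷ = 4.5 + 2.3·15 = 39; e = 38 − 39 = -1
Signs: − + − + + + − −
Runs: −×1, +×1, −×1, +×3, −×2 → 5

5 runs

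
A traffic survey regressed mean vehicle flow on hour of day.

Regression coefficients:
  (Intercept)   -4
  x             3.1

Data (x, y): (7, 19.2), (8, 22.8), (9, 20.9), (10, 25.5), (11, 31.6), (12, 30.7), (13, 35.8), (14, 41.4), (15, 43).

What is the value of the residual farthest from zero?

x=7: ŷ = -4 + 3.1·7 = 17.7; r = 19.2 − 17.7 = 1.5
x=8: ŷ = -4 + 3.1·8 = 20.8; r = 22.8 − 20.8 = 2
x=9: ŷ = -4 + 3.1·9 = 23.9; r = 20.9 − 23.9 = -3
x=10: ŷ = -4 + 3.1·10 = 27; r = 25.5 − 27 = -1.5
x=11: ŷ = -4 + 3.1·11 = 30.1; r = 31.6 − 30.1 = 1.5
x=12: ŷ = -4 + 3.1·12 = 33.2; r = 30.7 − 33.2 = -2.5
x=13: ŷ = -4 + 3.1·13 = 36.3; r = 35.8 − 36.3 = -0.5
x=14: ŷ = -4 + 3.1·14 = 39.4; r = 41.4 − 39.4 = 2
x=15: ŷ = -4 + 3.1·15 = 42.5; r = 43 − 42.5 = 0.5
Largest |r| is 3 at x = 9, residual -3.

r = -3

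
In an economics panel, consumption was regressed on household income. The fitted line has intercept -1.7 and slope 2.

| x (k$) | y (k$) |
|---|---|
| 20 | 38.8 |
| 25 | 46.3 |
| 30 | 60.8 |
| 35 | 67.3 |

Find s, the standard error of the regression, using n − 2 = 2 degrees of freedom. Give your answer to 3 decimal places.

s = 2.398

x=20: ŷ = -1.7 + 2·20 = 38.3; r = 38.8 − 38.3 = 0.5
x=25: ŷ = -1.7 + 2·25 = 48.3; r = 46.3 − 48.3 = -2
x=30: ŷ = -1.7 + 2·30 = 58.3; r = 60.8 − 58.3 = 2.5
x=35: ŷ = -1.7 + 2·35 = 68.3; r = 67.3 − 68.3 = -1
SSE = 0.25 + 4 + 6.25 + 1 = 11.5
s = √(11.5/2) = √5.75 ≈ 2.398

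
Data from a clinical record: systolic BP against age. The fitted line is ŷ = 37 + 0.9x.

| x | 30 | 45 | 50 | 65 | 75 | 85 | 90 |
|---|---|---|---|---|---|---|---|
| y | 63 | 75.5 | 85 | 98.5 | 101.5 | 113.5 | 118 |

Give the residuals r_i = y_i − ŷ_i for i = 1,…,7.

-1, -2, 3, 3, -3, 0, 0

x=30: ŷ = 37 + 0.9·30 = 64; r = 63 − 64 = -1
x=45: ŷ = 37 + 0.9·45 = 77.5; r = 75.5 − 77.5 = -2
x=50: ŷ = 37 + 0.9·50 = 82; r = 85 − 82 = 3
x=65: ŷ = 37 + 0.9·65 = 95.5; r = 98.5 − 95.5 = 3
x=75: ŷ = 37 + 0.9·75 = 104.5; r = 101.5 − 104.5 = -3
x=85: ŷ = 37 + 0.9·85 = 113.5; r = 113.5 − 113.5 = 0
x=90: ŷ = 37 + 0.9·90 = 118; r = 118 − 118 = 0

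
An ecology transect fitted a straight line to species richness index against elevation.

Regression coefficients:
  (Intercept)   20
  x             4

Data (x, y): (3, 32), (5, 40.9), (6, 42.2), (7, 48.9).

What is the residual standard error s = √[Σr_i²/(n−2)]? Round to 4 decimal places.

s = 1.5588

x=3: ŷ = 20 + 4·3 = 32; r = 32 − 32 = 0
x=5: ŷ = 20 + 4·5 = 40; r = 40.9 − 40 = 0.9
x=6: ŷ = 20 + 4·6 = 44; r = 42.2 − 44 = -1.8
x=7: ŷ = 20 + 4·7 = 48; r = 48.9 − 48 = 0.9
SSE = 0 + 0.81 + 3.24 + 0.81 = 4.86
s = √(4.86/2) = √2.43 ≈ 1.5588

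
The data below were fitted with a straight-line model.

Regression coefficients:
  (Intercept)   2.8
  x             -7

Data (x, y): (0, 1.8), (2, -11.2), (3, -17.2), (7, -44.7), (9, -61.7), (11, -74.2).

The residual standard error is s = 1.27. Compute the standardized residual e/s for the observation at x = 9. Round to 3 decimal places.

ŷ = 2.8 − 7·9 = -60.2
e = -61.7 − (-60.2) = -1.5
e/s = -1.5 / 1.27 = -1.181

-1.181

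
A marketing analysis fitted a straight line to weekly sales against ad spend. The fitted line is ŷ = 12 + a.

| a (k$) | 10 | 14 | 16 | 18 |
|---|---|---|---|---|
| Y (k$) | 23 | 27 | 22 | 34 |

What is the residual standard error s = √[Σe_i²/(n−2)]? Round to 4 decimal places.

a=10: ŷ = 12 + 10 = 22; e = 23 − 22 = 1
a=14: ŷ = 12 + 14 = 26; e = 27 − 26 = 1
a=16: ŷ = 12 + 16 = 28; e = 22 − 28 = -6
a=18: ŷ = 12 + 18 = 30; e = 34 − 30 = 4
SSE = 1 + 1 + 36 + 16 = 54
s = √(54/2) = √27 ≈ 5.1962

s = 5.1962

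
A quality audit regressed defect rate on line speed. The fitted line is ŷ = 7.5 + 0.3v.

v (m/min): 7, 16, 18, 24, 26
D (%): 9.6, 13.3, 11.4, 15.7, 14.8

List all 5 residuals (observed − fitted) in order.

v=7: ŷ = 7.5 + 0.3·7 = 9.6; r = 9.6 − 9.6 = 0
v=16: ŷ = 7.5 + 0.3·16 = 12.3; r = 13.3 − 12.3 = 1
v=18: ŷ = 7.5 + 0.3·18 = 12.9; r = 11.4 − 12.9 = -1.5
v=24: ŷ = 7.5 + 0.3·24 = 14.7; r = 15.7 − 14.7 = 1
v=26: ŷ = 7.5 + 0.3·26 = 15.3; r = 14.8 − 15.3 = -0.5

0, 1, -1.5, 1, -0.5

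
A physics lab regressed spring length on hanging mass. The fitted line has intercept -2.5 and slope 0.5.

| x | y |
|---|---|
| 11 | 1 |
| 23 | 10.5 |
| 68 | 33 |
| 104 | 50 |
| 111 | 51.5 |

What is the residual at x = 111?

ŷ = -2.5 + 0.5·111 = 53
r = 51.5 − 53 = -1.5

r = -1.5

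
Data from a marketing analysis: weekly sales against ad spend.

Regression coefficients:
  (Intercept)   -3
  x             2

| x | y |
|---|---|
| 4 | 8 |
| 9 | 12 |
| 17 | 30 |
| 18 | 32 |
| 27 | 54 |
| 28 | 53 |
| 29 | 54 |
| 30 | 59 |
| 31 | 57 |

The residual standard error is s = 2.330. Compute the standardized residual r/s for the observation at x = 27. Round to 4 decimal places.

ŷ = -3 + 2·27 = 51
r = 54 − 51 = 3
r/s = 3 / 2.330 = 1.2876

1.2876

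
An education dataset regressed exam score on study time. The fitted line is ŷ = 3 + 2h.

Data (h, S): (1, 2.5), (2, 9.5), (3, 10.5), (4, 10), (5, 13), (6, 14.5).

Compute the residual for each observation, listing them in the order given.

h=1: ŷ = 3 + 2·1 = 5; r = 2.5 − 5 = -2.5
h=2: ŷ = 3 + 2·2 = 7; r = 9.5 − 7 = 2.5
h=3: ŷ = 3 + 2·3 = 9; r = 10.5 − 9 = 1.5
h=4: ŷ = 3 + 2·4 = 11; r = 10 − 11 = -1
h=5: ŷ = 3 + 2·5 = 13; r = 13 − 13 = 0
h=6: ŷ = 3 + 2·6 = 15; r = 14.5 − 15 = -0.5

-2.5, 2.5, 1.5, -1, 0, -0.5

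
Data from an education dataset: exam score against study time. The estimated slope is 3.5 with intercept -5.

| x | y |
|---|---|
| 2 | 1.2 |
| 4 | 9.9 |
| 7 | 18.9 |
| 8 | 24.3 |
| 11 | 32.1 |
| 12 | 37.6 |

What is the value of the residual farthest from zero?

e = -1.4

x=2: ŷ = -5 + 3.5·2 = 2; e = 1.2 − 2 = -0.8
x=4: ŷ = -5 + 3.5·4 = 9; e = 9.9 − 9 = 0.9
x=7: ŷ = -5 + 3.5·7 = 19.5; e = 18.9 − 19.5 = -0.6
x=8: ŷ = -5 + 3.5·8 = 23; e = 24.3 − 23 = 1.3
x=11: ŷ = -5 + 3.5·11 = 33.5; e = 32.1 − 33.5 = -1.4
x=12: ŷ = -5 + 3.5·12 = 37; e = 37.6 − 37 = 0.6
Largest |e| is 1.4 at x = 11, residual -1.4.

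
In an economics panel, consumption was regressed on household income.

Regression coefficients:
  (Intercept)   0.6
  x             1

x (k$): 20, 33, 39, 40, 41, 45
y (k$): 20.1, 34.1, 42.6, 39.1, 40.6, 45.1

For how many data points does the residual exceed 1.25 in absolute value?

2

x=20: ŷ = 0.6 + 20 = 20.6; r = 20.1 − 20.6 = -0.5
x=33: ŷ = 0.6 + 33 = 33.6; r = 34.1 − 33.6 = 0.5
x=39: ŷ = 0.6 + 39 = 39.6; r = 42.6 − 39.6 = 3
x=40: ŷ = 0.6 + 40 = 40.6; r = 39.1 − 40.6 = -1.5
x=41: ŷ = 0.6 + 41 = 41.6; r = 40.6 − 41.6 = -1
x=45: ŷ = 0.6 + 45 = 45.6; r = 45.1 − 45.6 = -0.5
|r| > 1.25: x=39 (|r|=3), x=40 (|r|=1.5) → 2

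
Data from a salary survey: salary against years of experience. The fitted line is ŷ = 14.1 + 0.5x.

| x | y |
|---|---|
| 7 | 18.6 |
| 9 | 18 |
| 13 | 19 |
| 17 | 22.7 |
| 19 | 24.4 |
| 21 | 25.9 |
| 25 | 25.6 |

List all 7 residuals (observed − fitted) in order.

x=7: ŷ = 14.1 + 0.5·7 = 17.6; e = 18.6 − 17.6 = 1
x=9: ŷ = 14.1 + 0.5·9 = 18.6; e = 18 − 18.6 = -0.6
x=13: ŷ = 14.1 + 0.5·13 = 20.6; e = 19 − 20.6 = -1.6
x=17: ŷ = 14.1 + 0.5·17 = 22.6; e = 22.7 − 22.6 = 0.1
x=19: ŷ = 14.1 + 0.5·19 = 23.6; e = 24.4 − 23.6 = 0.8
x=21: ŷ = 14.1 + 0.5·21 = 24.6; e = 25.9 − 24.6 = 1.3
x=25: ŷ = 14.1 + 0.5·25 = 26.6; e = 25.6 − 26.6 = -1

1, -0.6, -1.6, 0.1, 0.8, 1.3, -1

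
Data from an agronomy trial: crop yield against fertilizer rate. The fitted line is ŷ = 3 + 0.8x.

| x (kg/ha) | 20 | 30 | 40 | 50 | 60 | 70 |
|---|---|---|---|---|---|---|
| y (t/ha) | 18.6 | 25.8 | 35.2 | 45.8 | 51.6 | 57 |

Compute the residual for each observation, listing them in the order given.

x=20: ŷ = 3 + 0.8·20 = 19; r = 18.6 − 19 = -0.4
x=30: ŷ = 3 + 0.8·30 = 27; r = 25.8 − 27 = -1.2
x=40: ŷ = 3 + 0.8·40 = 35; r = 35.2 − 35 = 0.2
x=50: ŷ = 3 + 0.8·50 = 43; r = 45.8 − 43 = 2.8
x=60: ŷ = 3 + 0.8·60 = 51; r = 51.6 − 51 = 0.6
x=70: ŷ = 3 + 0.8·70 = 59; r = 57 − 59 = -2

-0.4, -1.2, 0.2, 2.8, 0.6, -2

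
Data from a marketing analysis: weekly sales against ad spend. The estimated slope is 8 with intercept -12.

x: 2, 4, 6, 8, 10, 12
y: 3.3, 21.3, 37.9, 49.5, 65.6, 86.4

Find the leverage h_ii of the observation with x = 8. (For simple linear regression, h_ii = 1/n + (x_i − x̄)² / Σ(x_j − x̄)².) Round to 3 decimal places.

x̄ = (2 + 4 + 6 + 8 + 10 + 12)/6 = 7
Σ(x − x̄)² = 25 + 9 + 1 + 1 + 9 + 25 = 70
h = 1/6 + (1)²/70 = 0.166667 + 0.0142857 = 0.181

h = 0.181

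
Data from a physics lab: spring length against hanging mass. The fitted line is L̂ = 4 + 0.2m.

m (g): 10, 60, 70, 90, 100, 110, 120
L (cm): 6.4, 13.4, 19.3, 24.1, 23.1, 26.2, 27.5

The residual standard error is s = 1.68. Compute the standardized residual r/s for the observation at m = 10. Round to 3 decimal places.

0.238

L̂ = 4 + 0.2·10 = 6
r = 6.4 − 6 = 0.4
r/s = 0.4 / 1.68 = 0.238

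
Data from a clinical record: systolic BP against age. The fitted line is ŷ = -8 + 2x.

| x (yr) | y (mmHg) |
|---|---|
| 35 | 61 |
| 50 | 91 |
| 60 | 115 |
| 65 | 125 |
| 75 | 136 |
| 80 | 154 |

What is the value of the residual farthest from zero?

x=35: ŷ = -8 + 2·35 = 62; e = 61 − 62 = -1
x=50: ŷ = -8 + 2·50 = 92; e = 91 − 92 = -1
x=60: ŷ = -8 + 2·60 = 112; e = 115 − 112 = 3
x=65: ŷ = -8 + 2·65 = 122; e = 125 − 122 = 3
x=75: ŷ = -8 + 2·75 = 142; e = 136 − 142 = -6
x=80: ŷ = -8 + 2·80 = 152; e = 154 − 152 = 2
Largest |e| is 6 at x = 75, residual -6.

e = -6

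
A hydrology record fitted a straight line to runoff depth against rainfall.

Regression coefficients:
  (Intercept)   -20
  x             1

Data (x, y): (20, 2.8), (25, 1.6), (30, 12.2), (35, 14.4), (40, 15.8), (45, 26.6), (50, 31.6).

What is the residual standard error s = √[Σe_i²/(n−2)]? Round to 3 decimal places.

x=20: ŷ = -20 + 20 = 0; e = 2.8 − 0 = 2.8
x=25: ŷ = -20 + 25 = 5; e = 1.6 − 5 = -3.4
x=30: ŷ = -20 + 30 = 10; e = 12.2 − 10 = 2.2
x=35: ŷ = -20 + 35 = 15; e = 14.4 − 15 = -0.6
x=40: ŷ = -20 + 40 = 20; e = 15.8 − 20 = -4.2
x=45: ŷ = -20 + 45 = 25; e = 26.6 − 25 = 1.6
x=50: ŷ = -20 + 50 = 30; e = 31.6 − 30 = 1.6
SSE = 7.84 + 11.56 + 4.84 + 0.36 + 17.64 + 2.56 + 2.56 = 47.36
s = √(47.36/5) = √9.472 ≈ 3.078

s = 3.078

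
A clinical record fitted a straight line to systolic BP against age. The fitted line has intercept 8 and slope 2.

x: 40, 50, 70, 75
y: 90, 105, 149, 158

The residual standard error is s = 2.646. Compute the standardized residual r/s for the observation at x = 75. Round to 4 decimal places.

ŷ = 8 + 2·75 = 158
r = 158 − 158 = 0
r/s = 0 / 2.646 = 0.0000

0.0000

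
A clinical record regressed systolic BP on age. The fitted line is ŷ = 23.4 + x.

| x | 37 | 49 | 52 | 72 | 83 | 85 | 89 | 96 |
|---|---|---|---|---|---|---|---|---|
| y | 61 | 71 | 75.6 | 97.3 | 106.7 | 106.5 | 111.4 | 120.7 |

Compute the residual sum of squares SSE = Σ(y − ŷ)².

x=37: ŷ = 23.4 + 37 = 60.4; r = 61 − 60.4 = 0.6
x=49: ŷ = 23.4 + 49 = 72.4; r = 71 − 72.4 = -1.4
x=52: ŷ = 23.4 + 52 = 75.4; r = 75.6 − 75.4 = 0.2
x=72: ŷ = 23.4 + 72 = 95.4; r = 97.3 − 95.4 = 1.9
x=83: ŷ = 23.4 + 83 = 106.4; r = 106.7 − 106.4 = 0.3
x=85: ŷ = 23.4 + 85 = 108.4; r = 106.5 − 108.4 = -1.9
x=89: ŷ = 23.4 + 89 = 112.4; r = 111.4 − 112.4 = -1
x=96: ŷ = 23.4 + 96 = 119.4; r = 120.7 − 119.4 = 1.3
SSE = 0.36 + 1.96 + 0.04 + 3.61 + 0.09 + 3.61 + 1 + 1.69 = 12.36

SSE = 12.36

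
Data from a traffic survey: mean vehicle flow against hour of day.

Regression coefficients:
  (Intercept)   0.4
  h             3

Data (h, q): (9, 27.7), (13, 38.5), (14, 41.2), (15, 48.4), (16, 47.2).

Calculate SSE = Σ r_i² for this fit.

SSE = 12.78

h=9: ŷ = 0.4 + 3·9 = 27.4; r = 27.7 − 27.4 = 0.3
h=13: ŷ = 0.4 + 3·13 = 39.4; r = 38.5 − 39.4 = -0.9
h=14: ŷ = 0.4 + 3·14 = 42.4; r = 41.2 − 42.4 = -1.2
h=15: ŷ = 0.4 + 3·15 = 45.4; r = 48.4 − 45.4 = 3
h=16: ŷ = 0.4 + 3·16 = 48.4; r = 47.2 − 48.4 = -1.2
SSE = 0.09 + 0.81 + 1.44 + 9 + 1.44 = 12.78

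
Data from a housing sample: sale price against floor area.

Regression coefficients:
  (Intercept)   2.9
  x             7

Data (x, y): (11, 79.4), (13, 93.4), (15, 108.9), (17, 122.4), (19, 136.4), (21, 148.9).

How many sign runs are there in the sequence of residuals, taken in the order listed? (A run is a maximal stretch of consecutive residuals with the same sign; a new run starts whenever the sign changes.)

x=11: ŷ = 2.9 + 7·11 = 79.9; e = 79.4 − 79.9 = -0.5
x=13: ŷ = 2.9 + 7·13 = 93.9; e = 93.4 − 93.9 = -0.5
x=15: ŷ = 2.9 + 7·15 = 107.9; e = 108.9 − 107.9 = 1
x=17: ŷ = 2.9 + 7·17 = 121.9; e = 122.4 − 121.9 = 0.5
x=19: ŷ = 2.9 + 7·19 = 135.9; e = 136.4 − 135.9 = 0.5
x=21: ŷ = 2.9 + 7·21 = 149.9; e = 148.9 − 149.9 = -1
Signs: − − + + + −
Runs: −×2, +×3, −×1 → 3

3 runs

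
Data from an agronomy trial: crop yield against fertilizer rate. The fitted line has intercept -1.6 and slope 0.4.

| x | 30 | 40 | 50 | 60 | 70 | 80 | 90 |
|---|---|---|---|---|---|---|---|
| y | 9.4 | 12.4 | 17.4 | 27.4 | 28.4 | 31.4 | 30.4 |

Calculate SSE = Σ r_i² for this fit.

x=30: ŷ = -1.6 + 0.4·30 = 10.4; r = 9.4 − 10.4 = -1
x=40: ŷ = -1.6 + 0.4·40 = 14.4; r = 12.4 − 14.4 = -2
x=50: ŷ = -1.6 + 0.4·50 = 18.4; r = 17.4 − 18.4 = -1
x=60: ŷ = -1.6 + 0.4·60 = 22.4; r = 27.4 − 22.4 = 5
x=70: ŷ = -1.6 + 0.4·70 = 26.4; r = 28.4 − 26.4 = 2
x=80: ŷ = -1.6 + 0.4·80 = 30.4; r = 31.4 − 30.4 = 1
x=90: ŷ = -1.6 + 0.4·90 = 34.4; r = 30.4 − 34.4 = -4
SSE = 1 + 4 + 1 + 25 + 4 + 1 + 16 = 52

SSE = 52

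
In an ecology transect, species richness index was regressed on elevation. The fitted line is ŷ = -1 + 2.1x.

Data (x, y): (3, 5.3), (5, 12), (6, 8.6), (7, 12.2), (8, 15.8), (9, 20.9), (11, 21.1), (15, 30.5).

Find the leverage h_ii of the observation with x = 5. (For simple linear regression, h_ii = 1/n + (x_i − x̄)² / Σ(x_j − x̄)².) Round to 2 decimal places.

h = 0.22

x̄ = (3 + 5 + 6 + 7 + 8 + 9 + 11 + 15)/8 = 8
Σ(x − x̄)² = 25 + 9 + 4 + 1 + 0 + 1 + 9 + 49 = 98
h = 1/8 + (-3)²/98 = 0.125 + 0.0918367 = 0.22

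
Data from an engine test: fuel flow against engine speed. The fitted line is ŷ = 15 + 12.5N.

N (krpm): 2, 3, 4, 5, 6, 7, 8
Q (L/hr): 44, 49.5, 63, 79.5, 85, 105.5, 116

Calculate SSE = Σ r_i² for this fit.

SSE = 68

N=2: ŷ = 15 + 12.5·2 = 40; r = 44 − 40 = 4
N=3: ŷ = 15 + 12.5·3 = 52.5; r = 49.5 − 52.5 = -3
N=4: ŷ = 15 + 12.5·4 = 65; r = 63 − 65 = -2
N=5: ŷ = 15 + 12.5·5 = 77.5; r = 79.5 − 77.5 = 2
N=6: ŷ = 15 + 12.5·6 = 90; r = 85 − 90 = -5
N=7: ŷ = 15 + 12.5·7 = 102.5; r = 105.5 − 102.5 = 3
N=8: ŷ = 15 + 12.5·8 = 115; r = 116 − 115 = 1
SSE = 16 + 9 + 4 + 4 + 25 + 9 + 1 = 68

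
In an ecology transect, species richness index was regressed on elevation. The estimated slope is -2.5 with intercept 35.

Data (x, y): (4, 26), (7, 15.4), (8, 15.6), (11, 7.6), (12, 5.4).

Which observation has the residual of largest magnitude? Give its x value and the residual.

x=4: ŷ = 35 − 2.5·4 = 25; e = 26 − 25 = 1
x=7: ŷ = 35 − 2.5·7 = 17.5; e = 15.4 − 17.5 = -2.1
x=8: ŷ = 35 − 2.5·8 = 15; e = 15.6 − 15 = 0.6
x=11: ŷ = 35 − 2.5·11 = 7.5; e = 7.6 − 7.5 = 0.1
x=12: ŷ = 35 − 2.5·12 = 5; e = 5.4 − 5 = 0.4
Largest |e| is 2.1 at x = 7, residual -2.1.

x = 7, e = -2.1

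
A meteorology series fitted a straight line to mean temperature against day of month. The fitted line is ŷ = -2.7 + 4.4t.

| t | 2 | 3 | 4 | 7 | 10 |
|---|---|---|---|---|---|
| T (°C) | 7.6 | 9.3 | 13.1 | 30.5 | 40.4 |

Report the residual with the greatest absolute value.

t=2: ŷ = -2.7 + 4.4·2 = 6.1; e = 7.6 − 6.1 = 1.5
t=3: ŷ = -2.7 + 4.4·3 = 10.5; e = 9.3 − 10.5 = -1.2
t=4: ŷ = -2.7 + 4.4·4 = 14.9; e = 13.1 − 14.9 = -1.8
t=7: ŷ = -2.7 + 4.4·7 = 28.1; e = 30.5 − 28.1 = 2.4
t=10: ŷ = -2.7 + 4.4·10 = 41.3; e = 40.4 − 41.3 = -0.9
Largest |e| is 2.4 at t = 7, residual 2.4.

e = 2.4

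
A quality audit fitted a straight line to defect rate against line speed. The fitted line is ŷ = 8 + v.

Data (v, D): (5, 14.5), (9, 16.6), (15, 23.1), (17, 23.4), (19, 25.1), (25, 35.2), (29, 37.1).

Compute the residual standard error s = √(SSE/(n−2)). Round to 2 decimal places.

v=5: ŷ = 8 + 5 = 13; e = 14.5 − 13 = 1.5
v=9: ŷ = 8 + 9 = 17; e = 16.6 − 17 = -0.4
v=15: ŷ = 8 + 15 = 23; e = 23.1 − 23 = 0.1
v=17: ŷ = 8 + 17 = 25; e = 23.4 − 25 = -1.6
v=19: ŷ = 8 + 19 = 27; e = 25.1 − 27 = -1.9
v=25: ŷ = 8 + 25 = 33; e = 35.2 − 33 = 2.2
v=29: ŷ = 8 + 29 = 37; e = 37.1 − 37 = 0.1
SSE = 2.25 + 0.16 + 0.01 + 2.56 + 3.61 + 4.84 + 0.01 = 13.44
s = √(13.44/5) = √2.688 ≈ 1.64

s = 1.64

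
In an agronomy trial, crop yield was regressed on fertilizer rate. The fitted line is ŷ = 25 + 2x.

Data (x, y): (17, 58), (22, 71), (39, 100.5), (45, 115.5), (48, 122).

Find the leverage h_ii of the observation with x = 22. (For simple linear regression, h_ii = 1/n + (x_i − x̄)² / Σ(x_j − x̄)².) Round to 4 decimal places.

h = 0.3921

x̄ = (17 + 22 + 39 + 45 + 48)/5 = 34.2
Σ(x − x̄)² = 295.84 + 148.84 + 23.04 + 116.64 + 190.44 = 774.8
h = 1/5 + (-12.2)²/774.8 = 0.2 + 0.192101 = 0.3921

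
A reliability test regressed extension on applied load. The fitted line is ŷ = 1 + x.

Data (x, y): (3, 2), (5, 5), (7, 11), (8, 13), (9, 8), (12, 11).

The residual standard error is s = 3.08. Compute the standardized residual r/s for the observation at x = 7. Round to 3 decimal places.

0.974

ŷ = 1 + 7 = 8
r = 11 − 8 = 3
r/s = 3 / 3.08 = 0.974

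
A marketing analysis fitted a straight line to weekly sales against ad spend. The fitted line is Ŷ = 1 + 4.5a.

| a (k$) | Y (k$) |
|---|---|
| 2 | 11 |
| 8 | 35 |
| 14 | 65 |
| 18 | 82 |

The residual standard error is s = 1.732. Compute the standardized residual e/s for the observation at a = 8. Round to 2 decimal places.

Ŷ = 1 + 4.5·8 = 37
e = 35 − 37 = -2
e/s = -2 / 1.732 = -1.15

-1.15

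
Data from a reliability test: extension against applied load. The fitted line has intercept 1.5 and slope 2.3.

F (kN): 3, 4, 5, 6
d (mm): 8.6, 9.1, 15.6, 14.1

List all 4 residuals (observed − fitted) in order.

0.2, -1.6, 2.6, -1.2

F=3: ŷ = 1.5 + 2.3·3 = 8.4; r = 8.6 − 8.4 = 0.2
F=4: ŷ = 1.5 + 2.3·4 = 10.7; r = 9.1 − 10.7 = -1.6
F=5: ŷ = 1.5 + 2.3·5 = 13; r = 15.6 − 13 = 2.6
F=6: ŷ = 1.5 + 2.3·6 = 15.3; r = 14.1 − 15.3 = -1.2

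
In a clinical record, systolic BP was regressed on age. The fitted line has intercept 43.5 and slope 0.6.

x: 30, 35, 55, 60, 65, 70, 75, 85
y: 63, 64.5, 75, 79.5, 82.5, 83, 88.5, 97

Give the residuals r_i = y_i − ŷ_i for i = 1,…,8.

1.5, 0, -1.5, 0, 0, -2.5, 0, 2.5

x=30: ŷ = 43.5 + 0.6·30 = 61.5; r = 63 − 61.5 = 1.5
x=35: ŷ = 43.5 + 0.6·35 = 64.5; r = 64.5 − 64.5 = 0
x=55: ŷ = 43.5 + 0.6·55 = 76.5; r = 75 − 76.5 = -1.5
x=60: ŷ = 43.5 + 0.6·60 = 79.5; r = 79.5 − 79.5 = 0
x=65: ŷ = 43.5 + 0.6·65 = 82.5; r = 82.5 − 82.5 = 0
x=70: ŷ = 43.5 + 0.6·70 = 85.5; r = 83 − 85.5 = -2.5
x=75: ŷ = 43.5 + 0.6·75 = 88.5; r = 88.5 − 88.5 = 0
x=85: ŷ = 43.5 + 0.6·85 = 94.5; r = 97 − 94.5 = 2.5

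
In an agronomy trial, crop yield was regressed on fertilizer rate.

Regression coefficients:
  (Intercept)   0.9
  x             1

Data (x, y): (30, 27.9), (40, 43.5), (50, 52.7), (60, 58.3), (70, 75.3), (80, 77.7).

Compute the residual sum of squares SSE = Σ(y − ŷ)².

x=30: ŷ = 0.9 + 30 = 30.9; e = 27.9 − 30.9 = -3
x=40: ŷ = 0.9 + 40 = 40.9; e = 43.5 − 40.9 = 2.6
x=50: ŷ = 0.9 + 50 = 50.9; e = 52.7 − 50.9 = 1.8
x=60: ŷ = 0.9 + 60 = 60.9; e = 58.3 − 60.9 = -2.6
x=70: ŷ = 0.9 + 70 = 70.9; e = 75.3 − 70.9 = 4.4
x=80: ŷ = 0.9 + 80 = 80.9; e = 77.7 − 80.9 = -3.2
SSE = 9 + 6.76 + 3.24 + 6.76 + 19.36 + 10.24 = 55.36

SSE = 55.36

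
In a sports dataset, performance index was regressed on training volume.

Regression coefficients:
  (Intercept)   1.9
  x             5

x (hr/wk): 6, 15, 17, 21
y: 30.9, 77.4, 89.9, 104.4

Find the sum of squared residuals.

SSE = 16.5

x=6: ŷ = 1.9 + 5·6 = 31.9; r = 30.9 − 31.9 = -1
x=15: ŷ = 1.9 + 5·15 = 76.9; r = 77.4 − 76.9 = 0.5
x=17: ŷ = 1.9 + 5·17 = 86.9; r = 89.9 − 86.9 = 3
x=21: ŷ = 1.9 + 5·21 = 106.9; r = 104.4 − 106.9 = -2.5
SSE = 1 + 0.25 + 9 + 6.25 = 16.5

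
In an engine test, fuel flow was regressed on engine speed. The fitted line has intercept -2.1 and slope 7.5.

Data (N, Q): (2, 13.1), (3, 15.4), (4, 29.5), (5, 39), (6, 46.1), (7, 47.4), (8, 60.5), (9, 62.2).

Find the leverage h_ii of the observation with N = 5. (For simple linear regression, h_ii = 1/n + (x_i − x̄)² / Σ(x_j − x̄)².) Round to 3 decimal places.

h = 0.131

N̄ = (2 + 3 + 4 + 5 + 6 + 7 + 8 + 9)/8 = 5.5
Σ(N − N̄)² = 12.25 + 6.25 + 2.25 + 0.25 + 0.25 + 2.25 + 6.25 + 12.25 = 42
h = 1/8 + (-0.5)²/42 = 0.125 + 0.00595238 = 0.131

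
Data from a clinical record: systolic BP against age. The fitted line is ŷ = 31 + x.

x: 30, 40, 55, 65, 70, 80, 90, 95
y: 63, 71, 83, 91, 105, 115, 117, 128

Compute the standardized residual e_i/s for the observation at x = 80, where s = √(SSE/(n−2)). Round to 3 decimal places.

x=30: ŷ = 31 + 30 = 61; e = 63 − 61 = 2
x=40: ŷ = 31 + 40 = 71; e = 71 − 71 = 0
x=55: ŷ = 31 + 55 = 86; e = 83 − 86 = -3
x=65: ŷ = 31 + 65 = 96; e = 91 − 96 = -5
x=70: ŷ = 31 + 70 = 101; e = 105 − 101 = 4
x=80: ŷ = 31 + 80 = 111; e = 115 − 111 = 4
x=90: ŷ = 31 + 90 = 121; e = 117 − 121 = -4
x=95: ŷ = 31 + 95 = 126; e = 128 − 126 = 2
SSE = 4 + 0 + 9 + 25 + 16 + 16 + 16 + 4 = 90
s = √(90/6) = 3.87298
e/s = 4 / 3.87298 = 1.033

1.033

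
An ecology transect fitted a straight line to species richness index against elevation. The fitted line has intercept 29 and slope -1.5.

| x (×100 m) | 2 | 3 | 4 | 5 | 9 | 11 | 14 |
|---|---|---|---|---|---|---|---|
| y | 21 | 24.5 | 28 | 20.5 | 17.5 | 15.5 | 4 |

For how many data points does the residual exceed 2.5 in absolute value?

4

x=2: ŷ = 29 − 1.5·2 = 26; e = 21 − 26 = -5
x=3: ŷ = 29 − 1.5·3 = 24.5; e = 24.5 − 24.5 = 0
x=4: ŷ = 29 − 1.5·4 = 23; e = 28 − 23 = 5
x=5: ŷ = 29 − 1.5·5 = 21.5; e = 20.5 − 21.5 = -1
x=9: ŷ = 29 − 1.5·9 = 15.5; e = 17.5 − 15.5 = 2
x=11: ŷ = 29 − 1.5·11 = 12.5; e = 15.5 − 12.5 = 3
x=14: ŷ = 29 − 1.5·14 = 8; e = 4 − 8 = -4
|e| > 2.5: x=2 (|e|=5), x=4 (|e|=5), x=11 (|e|=3), x=14 (|e|=4) → 4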